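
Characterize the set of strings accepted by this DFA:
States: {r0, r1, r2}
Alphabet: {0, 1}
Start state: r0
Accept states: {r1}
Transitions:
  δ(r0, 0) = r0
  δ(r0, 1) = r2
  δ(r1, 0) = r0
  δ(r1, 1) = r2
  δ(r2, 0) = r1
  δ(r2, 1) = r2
Testing a few strings:
  '00' → reject
  '1011' → reject
  '111' → reject
  '011' → reject
State roles: r0=no suffix match; r1=suffix is 10; r2=one trailing 1
All binary strings ending with 10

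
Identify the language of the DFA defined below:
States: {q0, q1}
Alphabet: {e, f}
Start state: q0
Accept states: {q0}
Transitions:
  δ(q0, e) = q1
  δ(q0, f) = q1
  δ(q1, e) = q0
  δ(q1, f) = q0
Testing a few strings:
  'fee' → reject
  'ff' → accept
  'ffe' → reject
  'fef' → reject
State roles: q0=even length so far; q1=odd length so far
All strings over {e,f} of even length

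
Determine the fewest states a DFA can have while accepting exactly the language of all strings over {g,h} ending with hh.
By Myhill–Nerode, count the distinguishable equivalence classes: 3 classes — one per longest suffix of the input that is a prefix of 'hh' (lengths 0 through 2); only the length-2 class is accepting.
3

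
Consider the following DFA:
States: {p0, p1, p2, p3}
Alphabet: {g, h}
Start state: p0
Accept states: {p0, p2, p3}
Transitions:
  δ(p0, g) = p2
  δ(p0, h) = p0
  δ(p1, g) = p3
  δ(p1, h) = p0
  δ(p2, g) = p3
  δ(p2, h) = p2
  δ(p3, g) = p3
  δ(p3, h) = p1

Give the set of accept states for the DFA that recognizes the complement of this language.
Complement accept states = All states \ Original accept states
= {p0, p1, p2, p3} \ {p0, p2, p3}
{p1}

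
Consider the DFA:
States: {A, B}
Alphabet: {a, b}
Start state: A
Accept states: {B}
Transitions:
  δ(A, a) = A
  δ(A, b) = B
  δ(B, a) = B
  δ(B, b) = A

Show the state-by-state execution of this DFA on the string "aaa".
read 'a': A → A
  read 'a': A → A
  read 'a': A → A
A -> A -> A -> A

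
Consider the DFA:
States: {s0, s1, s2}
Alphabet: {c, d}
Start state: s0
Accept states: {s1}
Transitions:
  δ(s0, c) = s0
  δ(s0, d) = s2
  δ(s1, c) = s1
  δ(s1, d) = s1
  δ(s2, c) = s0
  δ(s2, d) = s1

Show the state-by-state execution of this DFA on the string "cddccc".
read 'c': s0 → s0
  read 'd': s0 → s2
  read 'd': s2 → s1
  read 'c': s1 → s1
  read 'c': s1 → s1
  read 'c': s1 → s1
s0 -> s0 -> s2 -> s1 -> s1 -> s1 -> s1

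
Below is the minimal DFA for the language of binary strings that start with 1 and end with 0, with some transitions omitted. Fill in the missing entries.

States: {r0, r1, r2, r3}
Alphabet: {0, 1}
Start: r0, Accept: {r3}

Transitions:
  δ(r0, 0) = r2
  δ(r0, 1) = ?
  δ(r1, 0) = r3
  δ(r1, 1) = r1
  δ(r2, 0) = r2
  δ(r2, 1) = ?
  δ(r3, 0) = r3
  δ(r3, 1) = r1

From the language and accept set, identify what each state tracks — r0: no input read; r1: started with 1, last symbol 1; r2: started with 0 (dead); r3: started with 1, last symbol 0.
Each missing δ(q, a) is the state matching the new tracked value after reading a.
δ(r0, 1) = r1; δ(r2, 1) = r2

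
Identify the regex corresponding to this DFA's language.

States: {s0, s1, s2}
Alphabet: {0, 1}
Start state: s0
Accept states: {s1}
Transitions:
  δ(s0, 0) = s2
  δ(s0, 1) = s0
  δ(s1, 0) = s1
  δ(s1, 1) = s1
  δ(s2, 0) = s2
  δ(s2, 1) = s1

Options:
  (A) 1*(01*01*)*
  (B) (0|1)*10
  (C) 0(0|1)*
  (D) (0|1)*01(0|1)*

Check each option against the DFA on short strings; one disagreement eliminates an option:
  (A) 1*(01*01*)*: on ε the DFA stays in s0 and rejects (s0 ∉ Accept), but the regex matches it → eliminate
  (B) (0|1)*10: on '01' the DFA goes s0 → s2 → s1 and accepts (s1 ∈ Accept), but the regex does not match it → eliminate
  (C) 0(0|1)*: on '0' the DFA goes s0 → s2 and rejects (s2 ∉ Accept), but the regex matches it → eliminate
  (D) (0|1)*01(0|1)*: agrees with the DFA on every string of length ≤ 6
Only (D) is consistent with the DFA.
(D) (0|1)*01(0|1)*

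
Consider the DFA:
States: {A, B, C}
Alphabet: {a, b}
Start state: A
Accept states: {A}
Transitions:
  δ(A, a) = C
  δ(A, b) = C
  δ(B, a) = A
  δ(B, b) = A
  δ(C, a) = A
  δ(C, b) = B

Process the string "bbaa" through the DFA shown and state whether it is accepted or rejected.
Processing string "bbaa":
  A --b--> C
  C --b--> B
  B --a--> A
  A --a--> C
Final state: C
Accept states: {A}
No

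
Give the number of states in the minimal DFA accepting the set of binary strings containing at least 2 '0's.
By Myhill–Nerode, count the distinguishable equivalence classes: 3 classes — having seen 0, 1, or ≥2 copies of '0'; any two classes i < j (j ≤ 2) are distinguished by the string 0^(2−j), which takes class j to 2 copies (accepted) but leaves class i below 2 (rejected).
3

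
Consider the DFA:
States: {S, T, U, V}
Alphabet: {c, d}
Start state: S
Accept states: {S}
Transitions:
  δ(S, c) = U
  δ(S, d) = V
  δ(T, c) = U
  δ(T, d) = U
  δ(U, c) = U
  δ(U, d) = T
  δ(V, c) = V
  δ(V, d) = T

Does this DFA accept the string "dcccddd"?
Processing string "dcccddd":
  S --d--> V
  V --c--> V
  V --c--> V
  V --c--> V
  V --d--> T
  T --d--> U
  U --d--> T
Final state: T
Accept states: {S}
No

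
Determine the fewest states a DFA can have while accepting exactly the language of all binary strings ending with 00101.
By Myhill–Nerode, count the distinguishable equivalence classes: 6 classes — one per longest suffix of the input that is a prefix of '00101' (lengths 0 through 5); only the length-5 class is accepting.
6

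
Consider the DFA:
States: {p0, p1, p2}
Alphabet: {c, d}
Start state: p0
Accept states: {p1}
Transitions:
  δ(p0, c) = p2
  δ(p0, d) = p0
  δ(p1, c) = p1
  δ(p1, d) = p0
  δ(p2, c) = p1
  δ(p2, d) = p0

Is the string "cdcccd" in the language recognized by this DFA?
Processing string "cdcccd":
  p0 --c--> p2
  p2 --d--> p0
  p0 --c--> p2
  p2 --c--> p1
  p1 --c--> p1
  p1 --d--> p0
Final state: p0
Accept states: {p1}
No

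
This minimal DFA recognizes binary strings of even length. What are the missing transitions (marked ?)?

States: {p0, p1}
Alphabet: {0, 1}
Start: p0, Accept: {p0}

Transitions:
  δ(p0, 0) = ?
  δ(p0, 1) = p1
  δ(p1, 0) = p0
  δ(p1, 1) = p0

From the language and accept set, identify what each state tracks — p0: even length so far; p1: odd length so far.
Each missing δ(q, a) is the state matching the new tracked value after reading a.
δ(p0, 0) = p1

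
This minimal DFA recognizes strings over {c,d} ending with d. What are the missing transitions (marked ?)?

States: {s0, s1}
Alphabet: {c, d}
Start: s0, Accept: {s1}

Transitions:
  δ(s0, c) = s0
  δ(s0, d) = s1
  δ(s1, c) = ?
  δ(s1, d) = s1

From the language and accept set, identify what each state tracks — s0: last symbol not d; s1: last symbol is d.
Each missing δ(q, a) is the state matching the new tracked value after reading a.
δ(s1, c) = s0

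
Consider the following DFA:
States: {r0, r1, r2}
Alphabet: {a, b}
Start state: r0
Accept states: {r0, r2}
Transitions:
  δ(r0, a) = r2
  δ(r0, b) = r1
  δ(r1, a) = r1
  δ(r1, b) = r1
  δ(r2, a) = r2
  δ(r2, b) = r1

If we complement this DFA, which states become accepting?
Complement accept states = All states \ Original accept states
= {r0, r1, r2} \ {r0, r2}
{r1}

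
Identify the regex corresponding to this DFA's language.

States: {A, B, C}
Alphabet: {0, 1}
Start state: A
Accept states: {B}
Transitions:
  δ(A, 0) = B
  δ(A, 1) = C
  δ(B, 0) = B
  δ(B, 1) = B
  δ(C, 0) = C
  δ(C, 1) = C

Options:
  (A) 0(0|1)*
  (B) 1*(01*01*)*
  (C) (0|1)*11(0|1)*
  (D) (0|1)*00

Check each option against the DFA on short strings; one disagreement eliminates an option:
  (A) 0(0|1)*: agrees with the DFA on every string of length ≤ 6
  (B) 1*(01*01*)*: on ε the DFA stays in A and rejects (A ∉ Accept), but the regex matches it → eliminate
  (C) (0|1)*11(0|1)*: on '0' the DFA goes A → B and accepts (B ∈ Accept), but the regex does not match it → eliminate
  (D) (0|1)*00: on '0' the DFA goes A → B and accepts (B ∈ Accept), but the regex does not match it → eliminate
Only (A) is consistent with the DFA.
(A) 0(0|1)*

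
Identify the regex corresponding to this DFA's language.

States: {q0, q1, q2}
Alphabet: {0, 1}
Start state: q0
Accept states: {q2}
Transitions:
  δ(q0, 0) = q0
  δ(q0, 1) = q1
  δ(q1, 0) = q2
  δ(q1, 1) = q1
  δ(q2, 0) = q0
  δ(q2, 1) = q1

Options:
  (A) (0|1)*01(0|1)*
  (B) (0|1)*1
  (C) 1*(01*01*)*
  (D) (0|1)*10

Check each option against the DFA on short strings; one disagreement eliminates an option:
  (A) (0|1)*01(0|1)*: on '01' the DFA goes q0 → q0 → q1 and rejects (q1 ∉ Accept), but the regex matches it → eliminate
  (B) (0|1)*1: on '1' the DFA goes q0 → q1 and rejects (q1 ∉ Accept), but the regex matches it → eliminate
  (C) 1*(01*01*)*: on ε the DFA stays in q0 and rejects (q0 ∉ Accept), but the regex matches it → eliminate
  (D) (0|1)*10: agrees with the DFA on every string of length ≤ 6
Only (D) is consistent with the DFA.
(D) (0|1)*10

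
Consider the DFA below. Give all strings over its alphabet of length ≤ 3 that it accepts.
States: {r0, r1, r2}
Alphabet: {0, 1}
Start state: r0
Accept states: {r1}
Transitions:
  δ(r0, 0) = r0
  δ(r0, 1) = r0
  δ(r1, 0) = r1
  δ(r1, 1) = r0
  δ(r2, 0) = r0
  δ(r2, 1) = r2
None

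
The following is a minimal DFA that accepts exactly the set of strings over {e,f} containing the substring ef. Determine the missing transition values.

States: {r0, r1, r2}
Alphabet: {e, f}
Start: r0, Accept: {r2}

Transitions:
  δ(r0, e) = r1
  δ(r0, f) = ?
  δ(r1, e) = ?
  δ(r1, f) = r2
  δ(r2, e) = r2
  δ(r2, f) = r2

From the language and accept set, identify what each state tracks — r0: no e seen yet; r1: seen a e, waiting for f; r2: substring ef seen.
Each missing δ(q, a) is the state matching the new tracked value after reading a.
δ(r0, f) = r0; δ(r1, e) = r1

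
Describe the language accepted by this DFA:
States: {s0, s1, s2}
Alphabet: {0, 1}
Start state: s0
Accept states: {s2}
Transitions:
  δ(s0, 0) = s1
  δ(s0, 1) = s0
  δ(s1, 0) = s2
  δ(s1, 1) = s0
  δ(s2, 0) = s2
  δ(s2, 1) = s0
Testing a few strings:
  '00' → accept
  '0' → reject
  '000' → accept
  '1' → reject
State roles: s0=last symbol not 0; s1=one trailing 0; s2=two trailing 0's
All binary strings ending with 00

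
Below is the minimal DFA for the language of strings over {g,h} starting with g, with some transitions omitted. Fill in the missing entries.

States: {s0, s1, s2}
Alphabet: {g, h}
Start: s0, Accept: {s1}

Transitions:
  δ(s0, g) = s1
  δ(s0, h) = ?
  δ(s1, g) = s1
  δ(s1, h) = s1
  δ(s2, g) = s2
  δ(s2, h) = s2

From the language and accept set, identify what each state tracks — s0: no input read; s1: started with g; s2: started with h (dead).
Each missing δ(q, a) is the state matching the new tracked value after reading a.
δ(s0, h) = s2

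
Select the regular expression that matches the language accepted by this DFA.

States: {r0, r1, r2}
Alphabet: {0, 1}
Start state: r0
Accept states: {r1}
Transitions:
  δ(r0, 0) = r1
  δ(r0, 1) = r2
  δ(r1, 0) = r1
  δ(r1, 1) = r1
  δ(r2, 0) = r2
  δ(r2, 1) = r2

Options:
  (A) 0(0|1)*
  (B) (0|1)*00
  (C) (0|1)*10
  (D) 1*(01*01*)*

Check each option against the DFA on short strings; one disagreement eliminates an option:
  (A) 0(0|1)*: agrees with the DFA on every string of length ≤ 6
  (B) (0|1)*00: on '0' the DFA goes r0 → r1 and accepts (r1 ∈ Accept), but the regex does not match it → eliminate
  (C) (0|1)*10: on '0' the DFA goes r0 → r1 and accepts (r1 ∈ Accept), but the regex does not match it → eliminate
  (D) 1*(01*01*)*: on ε the DFA stays in r0 and rejects (r0 ∉ Accept), but the regex matches it → eliminate
Only (A) is consistent with the DFA.
(A) 0(0|1)*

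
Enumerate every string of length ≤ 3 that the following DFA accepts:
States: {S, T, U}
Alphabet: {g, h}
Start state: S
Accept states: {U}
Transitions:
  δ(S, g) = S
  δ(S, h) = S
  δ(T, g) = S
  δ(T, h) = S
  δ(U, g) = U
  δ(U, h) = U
None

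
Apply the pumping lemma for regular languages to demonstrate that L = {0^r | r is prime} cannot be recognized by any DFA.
Assume L is regular with pumping length p. Idea: pumping by a suitable count produces a composite length.
Let q be a prime with q ≥ p and choose s = 0^q ∈ L. By the pumping lemma, s = xyz with |xy| ≤ p, |y| = k ≥ 1. Take i = q+1: |xy^(q+1)z| = q + q·k = q(1+k). Since q ≥ 2 and 1+k ≥ 2, q(1+k) is composite, so xy^(q+1)z ∉ L.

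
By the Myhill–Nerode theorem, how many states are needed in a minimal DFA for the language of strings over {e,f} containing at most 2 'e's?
By Myhill–Nerode, count the distinguishable equivalence classes: 4 classes — having seen 0, 1, 2, or >2 copies of 'e'; counts 0 through 2 are accepting and >2 is dead.
4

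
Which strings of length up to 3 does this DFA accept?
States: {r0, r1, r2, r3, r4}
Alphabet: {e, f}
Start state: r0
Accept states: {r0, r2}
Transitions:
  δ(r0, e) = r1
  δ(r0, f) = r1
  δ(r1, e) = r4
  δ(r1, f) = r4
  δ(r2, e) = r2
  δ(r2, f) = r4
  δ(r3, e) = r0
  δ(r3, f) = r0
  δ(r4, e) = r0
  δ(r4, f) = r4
ε, eee, efe, fee, ffe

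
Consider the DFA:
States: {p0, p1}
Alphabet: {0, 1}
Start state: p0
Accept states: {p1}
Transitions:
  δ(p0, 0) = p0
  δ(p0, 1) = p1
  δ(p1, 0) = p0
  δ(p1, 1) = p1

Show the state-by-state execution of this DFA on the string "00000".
read '0': p0 → p0
  read '0': p0 → p0
  read '0': p0 → p0
  read '0': p0 → p0
  read '0': p0 → p0
p0 -> p0 -> p0 -> p0 -> p0 -> p0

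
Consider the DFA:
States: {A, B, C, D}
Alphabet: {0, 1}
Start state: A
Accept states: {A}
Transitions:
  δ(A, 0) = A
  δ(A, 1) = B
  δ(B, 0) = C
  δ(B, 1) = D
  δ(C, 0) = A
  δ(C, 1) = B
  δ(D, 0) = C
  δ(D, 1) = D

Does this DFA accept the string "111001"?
Processing string "111001":
  A --1--> B
  B --1--> D
  D --1--> D
  D --0--> C
  C --0--> A
  A --1--> B
Final state: B
Accept states: {A}
No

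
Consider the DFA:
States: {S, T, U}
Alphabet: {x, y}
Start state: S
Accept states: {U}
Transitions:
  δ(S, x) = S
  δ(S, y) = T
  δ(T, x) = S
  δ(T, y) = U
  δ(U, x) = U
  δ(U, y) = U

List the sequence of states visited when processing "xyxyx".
read 'x': S → S
  read 'y': S → T
  read 'x': T → S
  read 'y': S → T
  read 'x': T → S
S -> S -> T -> S -> T -> S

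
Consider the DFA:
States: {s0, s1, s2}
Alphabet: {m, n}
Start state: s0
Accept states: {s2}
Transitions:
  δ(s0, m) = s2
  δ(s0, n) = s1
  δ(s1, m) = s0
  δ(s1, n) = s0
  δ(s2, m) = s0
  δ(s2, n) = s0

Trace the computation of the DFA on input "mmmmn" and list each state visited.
read 'm': s0 → s2
  read 'm': s2 → s0
  read 'm': s0 → s2
  read 'm': s2 → s0
  read 'n': s0 → s1
s0 -> s2 -> s0 -> s2 -> s0 -> s1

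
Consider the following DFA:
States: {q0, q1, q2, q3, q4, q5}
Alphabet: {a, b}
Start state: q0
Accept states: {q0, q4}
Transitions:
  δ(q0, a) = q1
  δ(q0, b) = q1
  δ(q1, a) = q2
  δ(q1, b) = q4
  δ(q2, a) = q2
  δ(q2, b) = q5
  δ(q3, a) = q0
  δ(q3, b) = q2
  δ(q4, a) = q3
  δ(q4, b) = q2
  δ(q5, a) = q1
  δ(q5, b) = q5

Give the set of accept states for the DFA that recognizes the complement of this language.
Complement accept states = All states \ Original accept states
= {q0, q1, q2, q3, q4, q5} \ {q0, q4}
{q1, q2, q3, q5}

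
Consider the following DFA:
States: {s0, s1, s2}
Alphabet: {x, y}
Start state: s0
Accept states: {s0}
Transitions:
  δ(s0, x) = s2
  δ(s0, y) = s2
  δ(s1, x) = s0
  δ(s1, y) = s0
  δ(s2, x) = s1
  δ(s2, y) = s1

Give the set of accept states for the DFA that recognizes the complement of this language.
Complement accept states = All states \ Original accept states
= {s0, s1, s2} \ {s0}
{s1, s2}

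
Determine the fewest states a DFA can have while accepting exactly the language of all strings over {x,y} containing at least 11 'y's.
By Myhill–Nerode, count the distinguishable equivalence classes: 12 classes — having seen 0, 1, …, 10, or ≥11 copies of 'y'; any two classes i < j (j ≤ 11) are distinguished by the string y^(11−j), which takes class j to 11 copies (accepted) but leaves class i below 11 (rejected).
12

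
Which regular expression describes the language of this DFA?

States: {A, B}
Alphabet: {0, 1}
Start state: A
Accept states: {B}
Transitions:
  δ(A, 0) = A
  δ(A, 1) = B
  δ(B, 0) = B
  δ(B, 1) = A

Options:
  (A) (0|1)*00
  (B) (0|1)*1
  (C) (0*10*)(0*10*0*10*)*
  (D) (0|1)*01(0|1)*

Check each option against the DFA on short strings; one disagreement eliminates an option:
  (A) (0|1)*00: on '1' the DFA goes A → B and accepts (B ∈ Accept), but the regex does not match it → eliminate
  (B) (0|1)*1: on '10' the DFA goes A → B → B and accepts (B ∈ Accept), but the regex does not match it → eliminate
  (C) (0*10*)(0*10*0*10*)*: agrees with the DFA on every string of length ≤ 6
  (D) (0|1)*01(0|1)*: on '1' the DFA goes A → B and accepts (B ∈ Accept), but the regex does not match it → eliminate
Only (C) is consistent with the DFA.
(C) (0*10*)(0*10*0*10*)*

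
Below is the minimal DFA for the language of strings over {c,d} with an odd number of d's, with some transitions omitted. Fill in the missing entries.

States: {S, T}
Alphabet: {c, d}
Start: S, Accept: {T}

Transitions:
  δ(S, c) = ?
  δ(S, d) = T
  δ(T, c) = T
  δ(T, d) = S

From the language and accept set, identify what each state tracks — S: even number of d's so far; T: odd number of d's so far.
Each missing δ(q, a) is the state matching the new tracked value after reading a.
δ(S, c) = S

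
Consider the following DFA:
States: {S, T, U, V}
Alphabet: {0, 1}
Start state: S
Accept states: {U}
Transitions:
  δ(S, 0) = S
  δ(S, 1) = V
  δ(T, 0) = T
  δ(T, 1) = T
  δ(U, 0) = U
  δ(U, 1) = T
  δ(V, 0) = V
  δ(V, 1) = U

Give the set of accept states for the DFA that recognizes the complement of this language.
Complement accept states = All states \ Original accept states
= {S, T, U, V} \ {U}
{S, T, V}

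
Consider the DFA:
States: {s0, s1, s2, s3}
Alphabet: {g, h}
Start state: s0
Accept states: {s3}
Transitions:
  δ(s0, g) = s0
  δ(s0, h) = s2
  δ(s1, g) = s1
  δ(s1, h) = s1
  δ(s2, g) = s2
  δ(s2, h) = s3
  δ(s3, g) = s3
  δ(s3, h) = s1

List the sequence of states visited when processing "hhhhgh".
read 'h': s0 → s2
  read 'h': s2 → s3
  read 'h': s3 → s1
  read 'h': s1 → s1
  read 'g': s1 → s1
  read 'h': s1 → s1
s0 -> s2 -> s3 -> s1 -> s1 -> s1 -> s1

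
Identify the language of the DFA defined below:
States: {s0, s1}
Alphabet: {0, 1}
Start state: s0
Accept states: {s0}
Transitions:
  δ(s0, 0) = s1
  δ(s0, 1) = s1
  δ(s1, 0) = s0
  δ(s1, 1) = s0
Testing a few strings:
  '0' → reject
  '000' → reject
  '100' → reject
  '00' → accept
State roles: s0=even length so far; s1=odd length so far
All binary strings of even length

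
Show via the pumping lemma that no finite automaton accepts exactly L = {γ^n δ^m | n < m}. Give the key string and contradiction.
Assume L is regular with pumping length p. Idea: pumping up the γ-block makes the γ-count reach the δ-count.
Choose s = γ^p δ^(p+1) ∈ L. By the pumping lemma, s = xyz with |xy| ≤ p, |y| > 0, so y = γ^k with k ≥ 1. Then xy²z = γ^(p+k) δ^(p+1). Since p+k ≥ p+1, the number of γ's is no longer strictly less than the number of δ's, so xy²z ∉ L.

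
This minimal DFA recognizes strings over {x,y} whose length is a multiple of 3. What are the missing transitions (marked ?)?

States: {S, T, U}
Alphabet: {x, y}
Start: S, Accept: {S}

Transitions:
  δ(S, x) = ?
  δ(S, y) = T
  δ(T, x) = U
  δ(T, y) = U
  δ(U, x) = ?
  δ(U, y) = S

From the language and accept set, identify what each state tracks — S: length ≡ 0 (mod 3); T: length ≡ 1 (mod 3); U: length ≡ 2 (mod 3).
Each missing δ(q, a) is the state matching the new tracked value after reading a.
δ(S, x) = T; δ(U, x) = S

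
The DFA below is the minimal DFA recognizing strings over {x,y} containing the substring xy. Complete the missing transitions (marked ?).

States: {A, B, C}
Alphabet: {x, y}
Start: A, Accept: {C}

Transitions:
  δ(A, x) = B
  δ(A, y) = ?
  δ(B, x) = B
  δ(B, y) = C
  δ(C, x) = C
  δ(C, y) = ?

From the language and accept set, identify what each state tracks — A: no x seen yet; B: seen a x, waiting for y; C: substring xy seen.
Each missing δ(q, a) is the state matching the new tracked value after reading a.
δ(A, y) = A; δ(C, y) = C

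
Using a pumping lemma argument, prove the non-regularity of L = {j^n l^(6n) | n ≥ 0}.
Assume L is regular with pumping length p. Idea: pumping the j-block breaks the 1:6 ratio.
Choose s = j^p l^(6p) (length 7p ≥ p). By the pumping lemma, s = xyz with |xy| ≤ p, |y| > 0, so y = j^k with k ≥ 1. Then xy²z = j^(p+k) l^(6p). For this to be in L we would need 6p = 6(p+k), i.e. 6k = 0, contradicting k ≥ 1. So xy²z ∉ L.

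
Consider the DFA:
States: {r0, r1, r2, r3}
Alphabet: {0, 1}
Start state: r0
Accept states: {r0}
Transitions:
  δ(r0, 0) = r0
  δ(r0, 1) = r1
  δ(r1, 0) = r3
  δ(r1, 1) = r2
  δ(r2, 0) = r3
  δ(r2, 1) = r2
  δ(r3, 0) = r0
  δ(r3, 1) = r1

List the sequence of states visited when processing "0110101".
read '0': r0 → r0
  read '1': r0 → r1
  read '1': r1 → r2
  read '0': r2 → r3
  read '1': r3 → r1
  read '0': r1 → r3
  read '1': r3 → r1
r0 -> r0 -> r1 -> r2 -> r3 -> r1 -> r3 -> r1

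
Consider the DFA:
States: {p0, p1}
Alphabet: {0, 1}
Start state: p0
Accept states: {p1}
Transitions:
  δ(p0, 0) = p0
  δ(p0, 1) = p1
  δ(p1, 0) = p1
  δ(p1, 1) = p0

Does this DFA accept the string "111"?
Processing string "111":
  p0 --1--> p1
  p1 --1--> p0
  p0 --1--> p1
Final state: p1
Accept states: {p1}
Yes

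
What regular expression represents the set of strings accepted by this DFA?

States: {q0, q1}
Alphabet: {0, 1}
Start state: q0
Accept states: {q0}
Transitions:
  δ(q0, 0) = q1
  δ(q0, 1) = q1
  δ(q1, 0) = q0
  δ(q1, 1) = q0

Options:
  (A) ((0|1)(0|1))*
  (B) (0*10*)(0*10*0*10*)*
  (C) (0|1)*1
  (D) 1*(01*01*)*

Check each option against the DFA on short strings; one disagreement eliminates an option:
  (A) ((0|1)(0|1))*: agrees with the DFA on every string of length ≤ 6
  (B) (0*10*)(0*10*0*10*)*: on ε the DFA stays in q0 and accepts (q0 ∈ Accept), but the regex does not match it → eliminate
  (C) (0|1)*1: on ε the DFA stays in q0 and accepts (q0 ∈ Accept), but the regex does not match it → eliminate
  (D) 1*(01*01*)*: on '1' the DFA goes q0 → q1 and rejects (q1 ∉ Accept), but the regex matches it → eliminate
Only (A) is consistent with the DFA.
(A) ((0|1)(0|1))*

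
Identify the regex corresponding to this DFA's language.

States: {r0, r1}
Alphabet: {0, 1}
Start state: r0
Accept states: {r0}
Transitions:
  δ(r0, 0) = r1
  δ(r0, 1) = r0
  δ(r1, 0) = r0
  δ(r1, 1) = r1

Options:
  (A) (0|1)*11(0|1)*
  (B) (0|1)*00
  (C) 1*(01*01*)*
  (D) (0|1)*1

Check each option against the DFA on short strings; one disagreement eliminates an option:
  (A) (0|1)*11(0|1)*: on ε the DFA stays in r0 and accepts (r0 ∈ Accept), but the regex does not match it → eliminate
  (B) (0|1)*00: on ε the DFA stays in r0 and accepts (r0 ∈ Accept), but the regex does not match it → eliminate
  (C) 1*(01*01*)*: agrees with the DFA on every string of length ≤ 6
  (D) (0|1)*1: on ε the DFA stays in r0 and accepts (r0 ∈ Accept), but the regex does not match it → eliminate
Only (C) is consistent with the DFA.
(C) 1*(01*01*)*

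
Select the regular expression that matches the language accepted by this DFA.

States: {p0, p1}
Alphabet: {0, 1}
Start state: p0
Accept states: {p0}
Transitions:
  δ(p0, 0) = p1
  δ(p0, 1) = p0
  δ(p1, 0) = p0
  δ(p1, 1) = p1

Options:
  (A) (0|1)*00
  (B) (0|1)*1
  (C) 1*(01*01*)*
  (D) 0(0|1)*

Check each option against the DFA on short strings; one disagreement eliminates an option:
  (A) (0|1)*00: on ε the DFA stays in p0 and accepts (p0 ∈ Accept), but the regex does not match it → eliminate
  (B) (0|1)*1: on ε the DFA stays in p0 and accepts (p0 ∈ Accept), but the regex does not match it → eliminate
  (C) 1*(01*01*)*: agrees with the DFA on every string of length ≤ 6
  (D) 0(0|1)*: on ε the DFA stays in p0 and accepts (p0 ∈ Accept), but the regex does not match it → eliminate
Only (C) is consistent with the DFA.
(C) 1*(01*01*)*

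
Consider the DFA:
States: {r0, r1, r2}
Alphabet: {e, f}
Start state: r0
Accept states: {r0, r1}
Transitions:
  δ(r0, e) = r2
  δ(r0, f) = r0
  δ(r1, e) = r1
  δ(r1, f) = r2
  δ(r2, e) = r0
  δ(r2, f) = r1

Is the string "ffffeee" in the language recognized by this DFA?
Processing string "ffffeee":
  r0 --f--> r0
  r0 --f--> r0
  r0 --f--> r0
  r0 --f--> r0
  r0 --e--> r2
  r2 --e--> r0
  r0 --e--> r2
Final state: r2
Accept states: {r0, r1}
No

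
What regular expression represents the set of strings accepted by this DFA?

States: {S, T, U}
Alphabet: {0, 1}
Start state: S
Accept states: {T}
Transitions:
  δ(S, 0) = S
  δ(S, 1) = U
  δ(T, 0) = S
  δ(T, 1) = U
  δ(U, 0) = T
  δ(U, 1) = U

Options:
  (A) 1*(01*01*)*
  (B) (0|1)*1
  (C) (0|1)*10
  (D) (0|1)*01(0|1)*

Check each option against the DFA on short strings; one disagreement eliminates an option:
  (A) 1*(01*01*)*: on ε the DFA stays in S and rejects (S ∉ Accept), but the regex matches it → eliminate
  (B) (0|1)*1: on '1' the DFA goes S → U and rejects (U ∉ Accept), but the regex matches it → eliminate
  (C) (0|1)*10: agrees with the DFA on every string of length ≤ 6
  (D) (0|1)*01(0|1)*: on '01' the DFA goes S → S → U and rejects (U ∉ Accept), but the regex matches it → eliminate
Only (C) is consistent with the DFA.
(C) (0|1)*10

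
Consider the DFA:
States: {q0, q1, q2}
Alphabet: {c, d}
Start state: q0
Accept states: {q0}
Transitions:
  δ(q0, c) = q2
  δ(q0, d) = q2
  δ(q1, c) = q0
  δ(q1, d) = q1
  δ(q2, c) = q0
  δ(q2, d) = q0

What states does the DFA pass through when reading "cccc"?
read 'c': q0 → q2
  read 'c': q2 → q0
  read 'c': q0 → q2
  read 'c': q2 → q0
q0 -> q2 -> q0 -> q2 -> q0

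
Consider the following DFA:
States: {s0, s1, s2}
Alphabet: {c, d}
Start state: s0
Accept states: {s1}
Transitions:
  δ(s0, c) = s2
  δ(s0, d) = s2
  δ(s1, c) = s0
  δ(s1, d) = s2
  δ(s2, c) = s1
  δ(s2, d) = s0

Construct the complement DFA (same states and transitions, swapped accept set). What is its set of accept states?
Complement accept states = All states \ Original accept states
= {s0, s1, s2} \ {s1}
{s0, s2}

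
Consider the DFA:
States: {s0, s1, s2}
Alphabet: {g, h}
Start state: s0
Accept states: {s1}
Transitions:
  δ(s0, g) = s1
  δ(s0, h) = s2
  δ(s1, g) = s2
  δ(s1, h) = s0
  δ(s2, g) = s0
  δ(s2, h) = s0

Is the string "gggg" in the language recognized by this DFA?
Processing string "gggg":
  s0 --g--> s1
  s1 --g--> s2
  s2 --g--> s0
  s0 --g--> s1
Final state: s1
Accept states: {s1}
Yes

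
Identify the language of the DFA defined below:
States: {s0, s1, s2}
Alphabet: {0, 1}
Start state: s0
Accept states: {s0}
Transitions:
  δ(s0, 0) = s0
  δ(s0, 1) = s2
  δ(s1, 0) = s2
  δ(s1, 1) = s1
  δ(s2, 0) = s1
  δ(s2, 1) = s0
Testing a few strings:
  '1' → reject
  '0' → accept
  '0100' → reject
  '01' → reject
State roles: s0=value ≡ 0 (mod 3); s1=value ≡ 2 (mod 3); s2=value ≡ 1 (mod 3)
All binary strings representing a multiple of 3 (read in base 2; leading zeros allowed and ε counts as 0)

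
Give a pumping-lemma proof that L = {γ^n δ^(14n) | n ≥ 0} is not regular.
Assume L is regular with pumping length p. Idea: pumping the γ-block breaks the 1:14 ratio.
Choose s = γ^p δ^(14p) (length 15p ≥ p). By the pumping lemma, s = xyz with |xy| ≤ p, |y| > 0, so y = γ^k with k ≥ 1. Then xy²z = γ^(p+k) δ^(14p). For this to be in L we would need 14p = 14(p+k), i.e. 14k = 0, contradicting k ≥ 1. So xy²z ∉ L.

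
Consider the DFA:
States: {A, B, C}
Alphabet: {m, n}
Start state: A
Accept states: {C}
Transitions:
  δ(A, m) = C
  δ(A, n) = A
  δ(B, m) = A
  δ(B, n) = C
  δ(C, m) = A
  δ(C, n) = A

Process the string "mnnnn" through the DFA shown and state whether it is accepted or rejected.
Processing string "mnnnn":
  A --m--> C
  C --n--> A
  A --n--> A
  A --n--> A
  A --n--> A
Final state: A
Accept states: {C}
No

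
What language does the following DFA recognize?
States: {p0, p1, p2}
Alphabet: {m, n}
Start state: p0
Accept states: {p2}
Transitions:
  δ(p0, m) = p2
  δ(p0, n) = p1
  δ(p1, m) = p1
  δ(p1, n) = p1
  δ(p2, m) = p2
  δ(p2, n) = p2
Testing a few strings:
  'n' → reject
  'mnm' → accept
  'mmm' → accept
  'nmn' → reject
State roles: p0=no input read; p1=started with n (dead); p2=started with m
All strings over {m,n} starting with m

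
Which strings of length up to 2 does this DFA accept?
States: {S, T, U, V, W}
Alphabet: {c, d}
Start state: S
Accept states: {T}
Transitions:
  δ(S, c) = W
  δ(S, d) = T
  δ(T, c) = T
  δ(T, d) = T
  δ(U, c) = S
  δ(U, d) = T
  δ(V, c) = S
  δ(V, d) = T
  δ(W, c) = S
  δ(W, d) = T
d, cd, dc, dd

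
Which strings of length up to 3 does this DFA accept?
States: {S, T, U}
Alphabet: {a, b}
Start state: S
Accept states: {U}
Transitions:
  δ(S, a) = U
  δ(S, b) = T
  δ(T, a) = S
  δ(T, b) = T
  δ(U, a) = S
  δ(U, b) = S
a, aaa, aba, baa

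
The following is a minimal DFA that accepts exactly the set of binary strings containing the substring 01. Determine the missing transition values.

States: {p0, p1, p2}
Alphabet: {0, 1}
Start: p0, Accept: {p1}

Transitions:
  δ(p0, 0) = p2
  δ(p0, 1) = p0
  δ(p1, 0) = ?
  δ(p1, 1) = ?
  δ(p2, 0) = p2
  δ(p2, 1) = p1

From the language and accept set, identify what each state tracks — p0: no 0 seen yet; p1: substring 01 seen; p2: seen a 0, waiting for 1.
Each missing δ(q, a) is the state matching the new tracked value after reading a.
δ(p1, 0) = p1; δ(p1, 1) = p1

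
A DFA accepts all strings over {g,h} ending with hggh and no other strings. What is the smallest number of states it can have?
By Myhill–Nerode, count the distinguishable equivalence classes: 5 classes — one per longest suffix of the input that is a prefix of 'hggh' (lengths 0 through 4); only the length-4 class is accepting.
5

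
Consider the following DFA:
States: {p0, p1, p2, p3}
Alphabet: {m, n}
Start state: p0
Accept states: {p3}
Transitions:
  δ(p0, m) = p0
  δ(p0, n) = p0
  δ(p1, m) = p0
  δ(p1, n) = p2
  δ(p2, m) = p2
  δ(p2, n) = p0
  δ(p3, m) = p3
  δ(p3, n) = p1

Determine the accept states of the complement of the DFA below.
Complement accept states = All states \ Original accept states
= {p0, p1, p2, p3} \ {p3}
{p0, p1, p2}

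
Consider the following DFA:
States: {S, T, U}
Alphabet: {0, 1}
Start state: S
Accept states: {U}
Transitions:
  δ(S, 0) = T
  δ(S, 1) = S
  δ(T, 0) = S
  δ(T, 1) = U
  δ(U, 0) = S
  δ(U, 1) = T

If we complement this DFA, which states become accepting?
Complement accept states = All states \ Original accept states
= {S, T, U} \ {U}
{S, T}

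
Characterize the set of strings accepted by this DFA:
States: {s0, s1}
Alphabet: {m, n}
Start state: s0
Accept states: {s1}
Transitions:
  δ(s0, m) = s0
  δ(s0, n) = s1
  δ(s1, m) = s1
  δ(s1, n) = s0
Testing a few strings:
  'm' → reject
  'mmm' → reject
  'nnm' → reject
  'nn' → reject
State roles: s0=even number of n's so far; s1=odd number of n's so far
All strings over {m,n} with an odd number of n's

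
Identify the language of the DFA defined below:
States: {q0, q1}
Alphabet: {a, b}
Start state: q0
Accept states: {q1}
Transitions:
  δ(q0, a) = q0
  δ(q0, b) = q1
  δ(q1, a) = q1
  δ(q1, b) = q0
Testing a few strings:
  'ab' → accept
  'aa' → reject
  'a' → reject
  'aaa' → reject
State roles: q0=even number of b's so far; q1=odd number of b's so far
All strings over {a,b} with an odd number of b's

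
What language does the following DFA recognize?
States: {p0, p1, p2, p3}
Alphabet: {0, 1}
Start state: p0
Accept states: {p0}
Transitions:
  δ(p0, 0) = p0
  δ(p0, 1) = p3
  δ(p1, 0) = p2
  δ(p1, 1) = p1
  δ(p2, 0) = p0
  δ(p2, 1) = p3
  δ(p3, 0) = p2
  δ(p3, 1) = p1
Testing a few strings:
  '101' → reject
  '0000' → accept
  '0010' → reject
  '00' → accept
State roles: p0=value ≡ 0 (mod 4); p1=value ≡ 3 (mod 4); p2=value ≡ 2 (mod 4); p3=value ≡ 1 (mod 4)
All binary strings representing a multiple of 4 (read in base 2; leading zeros allowed and ε counts as 0)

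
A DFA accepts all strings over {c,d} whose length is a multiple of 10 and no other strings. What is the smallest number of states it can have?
By Myhill–Nerode, count the distinguishable equivalence classes: 10 classes — one per residue of the length mod 10; class i is distinguished from class j by any string of length (10 − i) mod 10.
10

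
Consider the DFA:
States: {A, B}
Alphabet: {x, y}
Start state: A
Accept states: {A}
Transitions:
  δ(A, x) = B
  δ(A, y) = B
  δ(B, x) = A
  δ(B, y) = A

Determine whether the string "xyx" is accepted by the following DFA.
Processing string "xyx":
  A --x--> B
  B --y--> A
  A --x--> B
Final state: B
Accept states: {A}
No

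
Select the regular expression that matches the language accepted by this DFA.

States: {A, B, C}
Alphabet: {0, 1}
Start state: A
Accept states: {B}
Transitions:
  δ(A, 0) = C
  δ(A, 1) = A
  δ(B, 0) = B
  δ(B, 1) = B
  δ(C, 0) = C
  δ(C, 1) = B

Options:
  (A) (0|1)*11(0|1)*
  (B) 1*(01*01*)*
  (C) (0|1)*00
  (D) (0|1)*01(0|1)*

Check each option against the DFA on short strings; one disagreement eliminates an option:
  (A) (0|1)*11(0|1)*: on '01' the DFA goes A → C → B and accepts (B ∈ Accept), but the regex does not match it → eliminate
  (B) 1*(01*01*)*: on ε the DFA stays in A and rejects (A ∉ Accept), but the regex matches it → eliminate
  (C) (0|1)*00: on '00' the DFA goes A → C → C and rejects (C ∉ Accept), but the regex matches it → eliminate
  (D) (0|1)*01(0|1)*: agrees with the DFA on every string of length ≤ 6
Only (D) is consistent with the DFA.
(D) (0|1)*01(0|1)*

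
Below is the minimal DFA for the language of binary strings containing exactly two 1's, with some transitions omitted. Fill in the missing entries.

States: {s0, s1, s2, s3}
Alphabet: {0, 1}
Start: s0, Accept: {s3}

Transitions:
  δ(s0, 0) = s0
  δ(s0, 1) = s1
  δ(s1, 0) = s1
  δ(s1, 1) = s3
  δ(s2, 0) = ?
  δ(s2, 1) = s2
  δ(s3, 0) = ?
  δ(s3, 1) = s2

From the language and accept set, identify what each state tracks — s0: zero 1's; s1: one 1; s2: ≥ three 1's (dead); s3: two 1's.
Each missing δ(q, a) is the state matching the new tracked value after reading a.
δ(s2, 0) = s2; δ(s3, 0) = s3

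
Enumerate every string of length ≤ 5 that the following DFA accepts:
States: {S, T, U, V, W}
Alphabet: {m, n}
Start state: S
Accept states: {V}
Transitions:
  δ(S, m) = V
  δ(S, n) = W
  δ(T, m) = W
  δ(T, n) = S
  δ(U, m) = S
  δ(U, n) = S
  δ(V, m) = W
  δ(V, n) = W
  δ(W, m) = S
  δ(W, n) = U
m, nmm, mmmm, mnmm, nnmm, nnnm, mmnmm, mmnnm, mnnmm, mnnnm, nmnmm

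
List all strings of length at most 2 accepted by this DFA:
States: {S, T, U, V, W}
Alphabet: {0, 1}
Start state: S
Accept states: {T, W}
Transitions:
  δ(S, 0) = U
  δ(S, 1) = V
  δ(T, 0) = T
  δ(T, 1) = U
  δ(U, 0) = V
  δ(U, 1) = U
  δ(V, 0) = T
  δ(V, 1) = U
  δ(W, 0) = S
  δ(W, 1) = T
10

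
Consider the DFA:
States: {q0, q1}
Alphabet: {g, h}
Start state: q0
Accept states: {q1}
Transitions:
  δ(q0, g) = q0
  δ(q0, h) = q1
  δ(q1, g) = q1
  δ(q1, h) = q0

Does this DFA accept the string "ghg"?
Processing string "ghg":
  q0 --g--> q0
  q0 --h--> q1
  q1 --g--> q1
Final state: q1
Accept states: {q1}
Yes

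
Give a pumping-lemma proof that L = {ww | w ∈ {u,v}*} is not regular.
Assume L is regular with pumping length p. Idea: pumping the leading u-block breaks the equality of the two halves.
Choose s = u^p v u^p v ∈ L (with w = u^p v). |s| = 2p+2 ≥ p. By the pumping lemma, s = xyz with |xy| ≤ p, |y| > 0, so y = u^k with k ≥ 1, in the first u-block. Then xy²z = u^(p+k) v u^p v, of length 2p+2+k. If k is odd this length is odd, so it cannot be of the form ww. If k is even, each half has length p+1+k/2 ≤ p+k, so the first half lies entirely inside the leading u-block and contains no v, while the second half ends in v; the halves differ. Either way xy²z ∉ L.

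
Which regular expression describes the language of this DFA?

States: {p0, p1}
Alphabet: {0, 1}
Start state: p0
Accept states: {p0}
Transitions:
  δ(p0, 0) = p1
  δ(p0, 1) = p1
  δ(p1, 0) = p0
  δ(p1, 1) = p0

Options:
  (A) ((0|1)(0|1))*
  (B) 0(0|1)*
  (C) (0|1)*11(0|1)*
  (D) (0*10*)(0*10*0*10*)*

Check each option against the DFA on short strings; one disagreement eliminates an option:
  (A) ((0|1)(0|1))*: agrees with the DFA on every string of length ≤ 6
  (B) 0(0|1)*: on ε the DFA stays in p0 and accepts (p0 ∈ Accept), but the regex does not match it → eliminate
  (C) (0|1)*11(0|1)*: on ε the DFA stays in p0 and accepts (p0 ∈ Accept), but the regex does not match it → eliminate
  (D) (0*10*)(0*10*0*10*)*: on ε the DFA stays in p0 and accepts (p0 ∈ Accept), but the regex does not match it → eliminate
Only (A) is consistent with the DFA.
(A) ((0|1)(0|1))*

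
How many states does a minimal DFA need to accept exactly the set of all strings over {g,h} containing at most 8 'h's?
By Myhill–Nerode, count the distinguishable equivalence classes: 10 classes — having seen 0, 1, …, 8, or >8 copies of 'h'; counts 0 through 8 are accepting and >8 is dead.
10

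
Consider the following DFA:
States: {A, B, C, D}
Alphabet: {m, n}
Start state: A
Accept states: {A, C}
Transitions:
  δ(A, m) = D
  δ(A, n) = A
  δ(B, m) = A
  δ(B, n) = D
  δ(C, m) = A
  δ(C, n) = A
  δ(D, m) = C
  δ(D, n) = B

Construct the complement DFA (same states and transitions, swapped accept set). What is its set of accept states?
Complement accept states = All states \ Original accept states
= {A, B, C, D} \ {A, C}
{B, D}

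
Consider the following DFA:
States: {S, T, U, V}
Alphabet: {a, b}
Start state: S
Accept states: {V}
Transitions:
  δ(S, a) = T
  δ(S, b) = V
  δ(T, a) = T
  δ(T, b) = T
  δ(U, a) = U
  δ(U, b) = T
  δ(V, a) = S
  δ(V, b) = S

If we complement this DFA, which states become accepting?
Complement accept states = All states \ Original accept states
= {S, T, U, V} \ {V}
{S, T, U}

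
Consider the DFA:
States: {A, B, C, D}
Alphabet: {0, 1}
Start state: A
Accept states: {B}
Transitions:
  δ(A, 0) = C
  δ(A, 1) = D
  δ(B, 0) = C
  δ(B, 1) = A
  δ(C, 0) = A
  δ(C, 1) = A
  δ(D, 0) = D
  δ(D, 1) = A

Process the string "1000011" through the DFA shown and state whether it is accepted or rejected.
Processing string "1000011":
  A --1--> D
  D --0--> D
  D --0--> D
  D --0--> D
  D --0--> D
  D --1--> A
  A --1--> D
Final state: D
Accept states: {B}
No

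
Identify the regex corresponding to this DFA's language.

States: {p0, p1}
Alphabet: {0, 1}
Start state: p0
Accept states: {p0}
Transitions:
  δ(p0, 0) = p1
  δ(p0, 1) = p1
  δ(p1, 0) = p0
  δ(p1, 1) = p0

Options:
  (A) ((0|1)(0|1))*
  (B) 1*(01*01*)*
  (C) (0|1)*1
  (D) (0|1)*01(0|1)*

Check each option against the DFA on short strings; one disagreement eliminates an option:
  (A) ((0|1)(0|1))*: agrees with the DFA on every string of length ≤ 6
  (B) 1*(01*01*)*: on '1' the DFA goes p0 → p1 and rejects (p1 ∉ Accept), but the regex matches it → eliminate
  (C) (0|1)*1: on ε the DFA stays in p0 and accepts (p0 ∈ Accept), but the regex does not match it → eliminate
  (D) (0|1)*01(0|1)*: on ε the DFA stays in p0 and accepts (p0 ∈ Accept), but the regex does not match it → eliminate
Only (A) is consistent with the DFA.
(A) ((0|1)(0|1))*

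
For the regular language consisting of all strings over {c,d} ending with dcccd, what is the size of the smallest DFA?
By Myhill–Nerode, count the distinguishable equivalence classes: 6 classes — one per longest suffix of the input that is a prefix of 'dcccd' (lengths 0 through 5); only the length-5 class is accepting.
6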